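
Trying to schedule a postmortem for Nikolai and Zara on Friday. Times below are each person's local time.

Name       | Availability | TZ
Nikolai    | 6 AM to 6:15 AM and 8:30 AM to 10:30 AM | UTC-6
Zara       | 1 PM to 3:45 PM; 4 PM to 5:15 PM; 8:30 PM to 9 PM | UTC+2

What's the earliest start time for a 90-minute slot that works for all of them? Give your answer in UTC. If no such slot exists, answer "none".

none

Nikolai in UTC: 12:00-12:15, 14:30-16:30 (add 6h to convert from UTC-6).
Zara in UTC: 11:00-13:45, 14:00-15:15, 18:30-19:00 (subtract 2h to convert from UTC+2).
Nikolai ∩ Zara: 12:00-12:15, 14:30-15:15.
No common window is at least 90 minutes long.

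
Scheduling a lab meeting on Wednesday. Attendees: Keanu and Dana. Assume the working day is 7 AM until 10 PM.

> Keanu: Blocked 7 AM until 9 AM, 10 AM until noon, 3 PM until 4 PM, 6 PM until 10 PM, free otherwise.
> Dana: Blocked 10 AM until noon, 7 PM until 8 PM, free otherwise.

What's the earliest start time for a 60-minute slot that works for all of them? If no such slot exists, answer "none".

09:00

Keanu free: 09:00-10:00, 12:00-15:00, 16:00-18:00 (invert busy blocks within the working day).
Dana free: 07:00-10:00, 12:00-19:00, 20:00-22:00 (invert busy blocks within the working day).
Keanu ∩ Dana: 09:00-10:00, 12:00-15:00, 16:00-18:00.
Those are the intersection windows.
The first common window of at least 60 minutes is 09:00-10:00, so the earliest start is 09:00.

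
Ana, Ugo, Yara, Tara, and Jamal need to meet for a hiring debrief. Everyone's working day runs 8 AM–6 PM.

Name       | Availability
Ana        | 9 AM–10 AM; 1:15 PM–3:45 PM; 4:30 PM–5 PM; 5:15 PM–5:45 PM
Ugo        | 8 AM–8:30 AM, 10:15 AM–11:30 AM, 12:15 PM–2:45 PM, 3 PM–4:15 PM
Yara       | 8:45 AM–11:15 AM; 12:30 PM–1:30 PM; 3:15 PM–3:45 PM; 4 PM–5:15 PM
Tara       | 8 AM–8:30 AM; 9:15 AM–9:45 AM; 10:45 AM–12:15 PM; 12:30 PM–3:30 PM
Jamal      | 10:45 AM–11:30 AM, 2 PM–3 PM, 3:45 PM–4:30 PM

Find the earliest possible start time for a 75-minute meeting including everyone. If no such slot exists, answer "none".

none

Ana ∩ Ugo: 13:15-14:45, 15:00-15:45.
Ana ∩ Ugo ∩ Yara: 13:15-13:30, 15:15-15:45.
Ana ∩ Ugo ∩ Yara ∩ Tara: 13:15-13:30, 15:15-15:30.
Ana ∩ Ugo ∩ Yara ∩ Tara ∩ Jamal: ∅.
There is no time when everyone is free.
No common window is at least 75 minutes long.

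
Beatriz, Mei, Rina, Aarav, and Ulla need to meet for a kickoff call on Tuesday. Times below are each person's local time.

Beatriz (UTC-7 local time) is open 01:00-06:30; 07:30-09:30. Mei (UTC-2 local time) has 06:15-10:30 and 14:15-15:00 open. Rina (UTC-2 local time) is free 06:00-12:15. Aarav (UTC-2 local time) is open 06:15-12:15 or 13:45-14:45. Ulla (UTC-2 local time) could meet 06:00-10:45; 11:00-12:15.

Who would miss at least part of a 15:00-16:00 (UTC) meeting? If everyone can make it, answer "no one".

Aarav, Mei, Rina, Ulla

Beatriz in UTC: 08:00-13:30, 14:30-16:30 (add 7h to convert from UTC-7).
Mei in UTC: 08:15-12:30, 16:15-17:00 (add 2h to convert from UTC-2).
Rina in UTC: 08:00-14:15 (add 2h to convert from UTC-2).
Aarav in UTC: 08:15-14:15, 15:45-16:45 (add 2h to convert from UTC-2).
Ulla in UTC: 08:00-12:45, 13:00-14:15 (add 2h to convert from UTC-2).
Beatriz: free for 15:00-16:00. Mei: not fully free for 15:00-16:00. Rina: not fully free for 15:00-16:00. Aarav: not fully free for 15:00-16:00. Ulla: not fully free for 15:00-16:00.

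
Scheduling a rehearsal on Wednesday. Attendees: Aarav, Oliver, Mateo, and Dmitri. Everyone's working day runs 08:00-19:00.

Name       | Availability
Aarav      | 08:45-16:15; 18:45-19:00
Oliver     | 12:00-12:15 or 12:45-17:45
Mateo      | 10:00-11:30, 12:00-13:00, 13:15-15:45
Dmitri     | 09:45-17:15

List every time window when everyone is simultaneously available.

Aarav ∩ Oliver: 12:00-12:15, 12:45-16:15.
Aarav ∩ Oliver ∩ Mateo: 12:00-12:15, 12:45-13:00, 13:15-15:45.
Aarav ∩ Oliver ∩ Mateo ∩ Dmitri: 12:00-12:15, 12:45-13:00, 13:15-15:45.

12:00-12:15, 12:45-13:00, 13:15-15:45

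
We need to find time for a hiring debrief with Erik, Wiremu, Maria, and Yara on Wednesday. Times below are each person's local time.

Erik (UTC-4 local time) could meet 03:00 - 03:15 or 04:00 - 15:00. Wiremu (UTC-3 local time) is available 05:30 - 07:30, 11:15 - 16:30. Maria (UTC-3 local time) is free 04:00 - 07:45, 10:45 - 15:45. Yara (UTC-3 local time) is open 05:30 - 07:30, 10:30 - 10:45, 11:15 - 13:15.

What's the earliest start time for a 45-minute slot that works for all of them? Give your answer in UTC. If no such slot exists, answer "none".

08:30

Erik in UTC: 07:00-07:15, 08:00-19:00 (add 4h to convert from UTC-4).
Wiremu in UTC: 08:30-10:30, 14:15-19:30 (add 3h to convert from UTC-3).
Maria in UTC: 07:00-10:45, 13:45-18:45 (add 3h to convert from UTC-3).
Yara in UTC: 08:30-10:30, 13:30-13:45, 14:15-16:15 (add 3h to convert from UTC-3).
Erik ∩ Wiremu: 08:30-10:30, 14:15-19:00.
Erik ∩ Wiremu ∩ Maria: 08:30-10:30, 14:15-18:45.
Erik ∩ Wiremu ∩ Maria ∩ Yara: 08:30-10:30, 14:15-16:15.
The first common window of at least 45 minutes is 08:30-10:30, so the earliest start is 08:30.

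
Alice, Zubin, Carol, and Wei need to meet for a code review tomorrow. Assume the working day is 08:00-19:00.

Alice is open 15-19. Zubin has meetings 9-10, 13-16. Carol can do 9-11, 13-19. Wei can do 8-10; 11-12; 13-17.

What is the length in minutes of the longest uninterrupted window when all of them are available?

60

Alice free: 15:00-19:00.
Zubin free: 08:00-09:00, 10:00-13:00, 16:00-19:00 (invert busy blocks within the working day).
Carol free: 09:00-11:00, 13:00-19:00.
Wei free: 08:00-10:00, 11:00-12:00, 13:00-17:00.
Alice ∩ Zubin: 16:00-19:00.
Alice ∩ Zubin ∩ Carol: 16:00-19:00.
Alice ∩ Zubin ∩ Carol ∩ Wei: 16:00-17:00.
The longest is 16:00-17:00 at 60 minutes.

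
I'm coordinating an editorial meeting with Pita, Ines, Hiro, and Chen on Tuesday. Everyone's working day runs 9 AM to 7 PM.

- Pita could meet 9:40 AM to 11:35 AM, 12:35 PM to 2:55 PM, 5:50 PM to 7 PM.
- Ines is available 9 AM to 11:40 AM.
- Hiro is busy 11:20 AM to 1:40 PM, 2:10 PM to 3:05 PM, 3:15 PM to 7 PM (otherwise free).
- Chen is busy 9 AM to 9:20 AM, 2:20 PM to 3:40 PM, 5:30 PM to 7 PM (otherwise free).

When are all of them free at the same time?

Pita free: 09:40-11:35, 12:35-14:55, 17:50-19:00.
Ines free: 09:00-11:40.
Hiro free: 09:00-11:20, 13:40-14:10, 15:05-15:15 (invert busy blocks within the working day).
Chen free: 09:20-14:20, 15:40-17:30 (invert busy blocks within the working day).
Pita ∩ Ines: 09:40-11:35.
Pita ∩ Ines ∩ Hiro: 09:40-11:20.
Pita ∩ Ines ∩ Hiro ∩ Chen: 09:40-11:20.
Those are the intersection windows.

09:40-11:20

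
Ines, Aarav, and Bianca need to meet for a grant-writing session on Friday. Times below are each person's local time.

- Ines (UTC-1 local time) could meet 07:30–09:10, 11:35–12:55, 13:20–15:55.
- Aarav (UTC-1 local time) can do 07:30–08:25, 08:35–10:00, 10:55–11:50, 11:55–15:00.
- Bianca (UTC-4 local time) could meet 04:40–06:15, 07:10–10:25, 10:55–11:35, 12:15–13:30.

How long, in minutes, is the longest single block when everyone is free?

60

Ines in UTC: 08:30-10:10, 12:35-13:55, 14:20-16:55 (add 1h to convert from UTC-1).
Aarav in UTC: 08:30-09:25, 09:35-11:00, 11:55-12:50, 12:55-16:00 (add 1h to convert from UTC-1).
Bianca in UTC: 08:40-10:15, 11:10-14:25, 14:55-15:35, 16:15-17:30 (add 4h to convert from UTC-4).
Ines ∩ Aarav: 08:30-09:25, 09:35-10:10, 12:35-12:50, 12:55-13:55, 14:20-16:00.
Ines ∩ Aarav ∩ Bianca: 08:40-09:25, 09:35-10:10, 12:35-12:50, 12:55-13:55, 14:20-14:25, 14:55-15:35.
So the common availability across everyone is 08:40-09:25, 09:35-10:10, 12:35-12:50, 12:55-13:55, 14:20-14:25, 14:55-15:35.
The longest is 12:55-13:55 at 60 minutes.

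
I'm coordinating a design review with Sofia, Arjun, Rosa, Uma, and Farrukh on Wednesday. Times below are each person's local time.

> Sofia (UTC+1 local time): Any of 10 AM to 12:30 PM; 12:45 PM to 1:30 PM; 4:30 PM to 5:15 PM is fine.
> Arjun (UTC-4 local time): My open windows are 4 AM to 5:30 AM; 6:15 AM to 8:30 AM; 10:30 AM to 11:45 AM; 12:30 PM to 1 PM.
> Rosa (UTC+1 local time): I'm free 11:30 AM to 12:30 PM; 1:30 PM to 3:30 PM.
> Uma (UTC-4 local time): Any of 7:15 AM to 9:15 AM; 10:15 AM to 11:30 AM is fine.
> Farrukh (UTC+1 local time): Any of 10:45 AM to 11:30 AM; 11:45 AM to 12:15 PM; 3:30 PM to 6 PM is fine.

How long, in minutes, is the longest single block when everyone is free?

0

Sofia in UTC: 09:00-11:30, 11:45-12:30, 15:30-16:15 (subtract 1h to convert from UTC+1).
Arjun in UTC: 08:00-09:30, 10:15-12:30, 14:30-15:45, 16:30-17:00 (add 4h to convert from UTC-4).
Rosa in UTC: 10:30-11:30, 12:30-14:30 (subtract 1h to convert from UTC+1).
Uma in UTC: 11:15-13:15, 14:15-15:30 (add 4h to convert from UTC-4).
Farrukh in UTC: 09:45-10:30, 10:45-11:15, 14:30-17:00 (subtract 1h to convert from UTC+1).
Sofia ∩ Arjun: 09:00-09:30, 10:15-11:30, 11:45-12:30, 15:30-15:45.
Sofia ∩ Arjun ∩ Rosa: 10:30-11:30.
Sofia ∩ Arjun ∩ Rosa ∩ Uma: 11:15-11:30.
Sofia ∩ Arjun ∩ Rosa ∩ Uma ∩ Farrukh: ∅.
There is no time when everyone is free.
No common window exists, so the longest block is 0 minutes.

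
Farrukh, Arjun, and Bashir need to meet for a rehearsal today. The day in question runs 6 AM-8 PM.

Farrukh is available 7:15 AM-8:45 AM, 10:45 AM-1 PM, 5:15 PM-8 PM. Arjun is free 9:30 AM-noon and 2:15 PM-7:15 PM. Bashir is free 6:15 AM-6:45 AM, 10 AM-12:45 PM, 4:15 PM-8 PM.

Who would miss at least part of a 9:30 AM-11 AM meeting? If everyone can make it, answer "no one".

Bashir, Farrukh

Farrukh: not fully free for 09:30-11:00. Arjun: free for 09:30-11:00. Bashir: not fully free for 09:30-11:00.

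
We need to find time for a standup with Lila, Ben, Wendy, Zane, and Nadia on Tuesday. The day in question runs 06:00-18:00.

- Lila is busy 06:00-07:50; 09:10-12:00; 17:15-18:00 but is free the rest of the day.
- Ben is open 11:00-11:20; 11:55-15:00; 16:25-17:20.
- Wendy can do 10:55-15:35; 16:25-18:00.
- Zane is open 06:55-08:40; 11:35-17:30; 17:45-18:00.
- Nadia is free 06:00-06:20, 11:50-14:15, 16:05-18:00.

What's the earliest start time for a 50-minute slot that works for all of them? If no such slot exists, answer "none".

12:00

Lila free: 07:50-09:10, 12:00-17:15 (invert busy blocks within the working day).
Ben free: 11:00-11:20, 11:55-15:00, 16:25-17:20.
Wendy free: 10:55-15:35, 16:25-18:00.
Zane free: 06:55-08:40, 11:35-17:30, 17:45-18:00.
Nadia free: 06:00-06:20, 11:50-14:15, 16:05-18:00.
Lila ∩ Ben: 12:00-15:00, 16:25-17:15.
Lila ∩ Ben ∩ Wendy: 12:00-15:00, 16:25-17:15.
Lila ∩ Ben ∩ Wendy ∩ Zane: 12:00-15:00, 16:25-17:15.
Lila ∩ Ben ∩ Wendy ∩ Zane ∩ Nadia: 12:00-14:15, 16:25-17:15.
The first common window of at least 50 minutes is 12:00-14:15, so the earliest start is 12:00.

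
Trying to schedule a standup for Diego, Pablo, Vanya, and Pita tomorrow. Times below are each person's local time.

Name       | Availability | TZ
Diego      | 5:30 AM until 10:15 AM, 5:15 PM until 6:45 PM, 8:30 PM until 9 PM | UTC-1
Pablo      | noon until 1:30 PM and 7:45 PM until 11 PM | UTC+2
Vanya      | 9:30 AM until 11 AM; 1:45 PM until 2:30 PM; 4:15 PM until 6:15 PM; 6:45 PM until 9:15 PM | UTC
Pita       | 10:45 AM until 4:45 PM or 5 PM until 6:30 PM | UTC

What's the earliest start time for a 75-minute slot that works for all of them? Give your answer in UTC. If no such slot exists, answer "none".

none

Diego in UTC: 06:30-11:15, 18:15-19:45, 21:30-22:00 (add 1h to convert from UTC-1).
Pablo in UTC: 10:00-11:30, 17:45-21:00 (subtract 2h to convert from UTC+2).
Vanya in UTC: 09:30-11:00, 13:45-14:30, 16:15-18:15, 18:45-21:15.
Pita in UTC: 10:45-16:45, 17:00-18:30.
Diego ∩ Pablo: 10:00-11:15, 18:15-19:45.
Diego ∩ Pablo ∩ Vanya: 10:00-11:00, 18:45-19:45.
Diego ∩ Pablo ∩ Vanya ∩ Pita: 10:45-11:00.
No common window is at least 75 minutes long.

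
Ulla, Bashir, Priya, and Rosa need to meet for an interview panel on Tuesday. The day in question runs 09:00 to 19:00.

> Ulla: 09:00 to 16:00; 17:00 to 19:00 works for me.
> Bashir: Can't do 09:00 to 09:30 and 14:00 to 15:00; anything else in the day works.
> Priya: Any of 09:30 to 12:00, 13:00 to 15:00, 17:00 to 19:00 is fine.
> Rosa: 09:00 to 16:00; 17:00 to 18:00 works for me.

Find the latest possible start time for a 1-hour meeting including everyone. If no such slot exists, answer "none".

Ulla free: 09:00-16:00, 17:00-19:00.
Bashir free: 09:30-14:00, 15:00-19:00 (invert busy blocks within the working day).
Priya free: 09:30-12:00, 13:00-15:00, 17:00-19:00.
Rosa free: 09:00-16:00, 17:00-18:00.
Ulla ∩ Bashir: 09:30-14:00, 15:00-16:00, 17:00-19:00.
Ulla ∩ Bashir ∩ Priya: 09:30-12:00, 13:00-14:00, 17:00-19:00.
Ulla ∩ Bashir ∩ Priya ∩ Rosa: 09:30-12:00, 13:00-14:00, 17:00-18:00.
So the common availability across everyone is 09:30-12:00, 13:00-14:00, 17:00-18:00.
The last common window of at least 60 minutes is 17:00-18:00; a 60-minute meeting can start as late as 17:00 and still end by 18:00.

17:00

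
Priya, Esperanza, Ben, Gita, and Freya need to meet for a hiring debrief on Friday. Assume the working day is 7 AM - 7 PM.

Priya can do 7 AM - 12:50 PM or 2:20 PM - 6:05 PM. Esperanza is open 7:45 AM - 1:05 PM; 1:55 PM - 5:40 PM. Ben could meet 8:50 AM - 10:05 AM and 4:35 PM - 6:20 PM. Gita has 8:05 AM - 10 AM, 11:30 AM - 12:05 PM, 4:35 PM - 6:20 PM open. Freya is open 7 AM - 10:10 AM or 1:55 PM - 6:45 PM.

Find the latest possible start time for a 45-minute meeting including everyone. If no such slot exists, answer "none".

Priya ∩ Esperanza: 07:45-12:50, 14:20-17:40.
Priya ∩ Esperanza ∩ Ben: 08:50-10:05, 16:35-17:40.
Priya ∩ Esperanza ∩ Ben ∩ Gita: 08:50-10:00, 16:35-17:40.
Priya ∩ Esperanza ∩ Ben ∩ Gita ∩ Freya: 08:50-10:00, 16:35-17:40.
So the common availability across everyone is 08:50-10:00, 16:35-17:40.
The last common window of at least 45 minutes is 16:35-17:40; a 45-minute meeting can start as late as 16:55 and still end by 17:40.

16:55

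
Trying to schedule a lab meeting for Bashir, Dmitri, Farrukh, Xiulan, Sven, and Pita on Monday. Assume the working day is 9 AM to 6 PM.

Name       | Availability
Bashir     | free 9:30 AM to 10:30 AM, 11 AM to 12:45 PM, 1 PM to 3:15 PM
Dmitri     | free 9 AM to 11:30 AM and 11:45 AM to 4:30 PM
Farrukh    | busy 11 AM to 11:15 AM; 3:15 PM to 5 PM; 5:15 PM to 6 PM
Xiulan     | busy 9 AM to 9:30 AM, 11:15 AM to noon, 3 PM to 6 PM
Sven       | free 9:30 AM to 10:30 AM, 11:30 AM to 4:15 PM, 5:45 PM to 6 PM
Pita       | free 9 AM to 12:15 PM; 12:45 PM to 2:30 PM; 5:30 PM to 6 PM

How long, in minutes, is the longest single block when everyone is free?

Bashir free: 09:30-10:30, 11:00-12:45, 13:00-15:15.
Dmitri free: 09:00-11:30, 11:45-16:30.
Farrukh free: 09:00-11:00, 11:15-15:15, 17:00-17:15 (invert busy blocks within the working day).
Xiulan free: 09:30-11:15, 12:00-15:00 (invert busy blocks within the working day).
Sven free: 09:30-10:30, 11:30-16:15, 17:45-18:00.
Pita free: 09:00-12:15, 12:45-14:30, 17:30-18:00.
Bashir ∩ Dmitri: 09:30-10:30, 11:00-11:30, 11:45-12:45, 13:00-15:15.
Bashir ∩ Dmitri ∩ Farrukh: 09:30-10:30, 11:15-11:30, 11:45-12:45, 13:00-15:15.
Bashir ∩ Dmitri ∩ Farrukh ∩ Xiulan: 09:30-10:30, 12:00-12:45, 13:00-15:00.
Bashir ∩ Dmitri ∩ Farrukh ∩ Xiulan ∩ Sven: 09:30-10:30, 12:00-12:45, 13:00-15:00.
Bashir ∩ Dmitri ∩ Farrukh ∩ Xiulan ∩ Sven ∩ Pita: 09:30-10:30, 12:00-12:15, 13:00-14:30.
The longest is 13:00-14:30 at 90 minutes.

90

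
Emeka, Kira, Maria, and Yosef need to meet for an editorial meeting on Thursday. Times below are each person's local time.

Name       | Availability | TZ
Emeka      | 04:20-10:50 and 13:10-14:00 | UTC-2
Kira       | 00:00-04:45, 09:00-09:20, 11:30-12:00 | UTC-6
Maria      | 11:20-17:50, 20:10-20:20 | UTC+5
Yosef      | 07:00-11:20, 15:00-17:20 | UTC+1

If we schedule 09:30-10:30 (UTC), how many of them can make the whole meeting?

Emeka in UTC: 06:20-12:50, 15:10-16:00 (add 2h to convert from UTC-2).
Kira in UTC: 06:00-10:45, 15:00-15:20, 17:30-18:00 (add 6h to convert from UTC-6).
Maria in UTC: 06:20-12:50, 15:10-15:20 (subtract 5h to convert from UTC+5).
Yosef in UTC: 06:00-10:20, 14:00-16:20 (subtract 1h to convert from UTC+1).
Emeka, Kira, and Maria can make the full 09:30-10:30 slot — that's 3.

3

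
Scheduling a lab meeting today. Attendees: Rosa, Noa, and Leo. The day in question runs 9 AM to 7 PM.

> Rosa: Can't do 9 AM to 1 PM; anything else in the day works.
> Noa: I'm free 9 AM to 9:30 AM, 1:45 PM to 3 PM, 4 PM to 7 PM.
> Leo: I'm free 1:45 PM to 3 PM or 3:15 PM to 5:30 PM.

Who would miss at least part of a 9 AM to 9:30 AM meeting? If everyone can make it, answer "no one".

Rosa free: 13:00-19:00 (invert busy blocks within the working day).
Noa free: 09:00-09:30, 13:45-15:00, 16:00-19:00.
Leo free: 13:45-15:00, 15:15-17:30.
Rosa: not fully free for 09:00-09:30. Noa: free for 09:00-09:30. Leo: not fully free for 09:00-09:30.

Leo, Rosa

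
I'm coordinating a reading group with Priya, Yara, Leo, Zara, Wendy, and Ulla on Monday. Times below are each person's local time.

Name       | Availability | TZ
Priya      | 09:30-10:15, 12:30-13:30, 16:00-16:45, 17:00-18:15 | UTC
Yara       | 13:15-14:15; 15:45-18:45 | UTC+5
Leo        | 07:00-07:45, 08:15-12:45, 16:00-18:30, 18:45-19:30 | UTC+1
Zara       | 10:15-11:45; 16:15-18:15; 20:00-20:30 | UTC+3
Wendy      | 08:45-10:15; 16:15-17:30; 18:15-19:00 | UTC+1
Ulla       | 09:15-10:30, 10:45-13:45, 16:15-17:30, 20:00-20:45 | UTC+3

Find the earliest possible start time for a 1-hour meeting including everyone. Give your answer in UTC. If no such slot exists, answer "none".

none

Priya in UTC: 09:30-10:15, 12:30-13:30, 16:00-16:45, 17:00-18:15.
Yara in UTC: 08:15-09:15, 10:45-13:45 (subtract 5h to convert from UTC+5).
Leo in UTC: 06:00-06:45, 07:15-11:45, 15:00-17:30, 17:45-18:30 (subtract 1h to convert from UTC+1).
Zara in UTC: 07:15-08:45, 13:15-15:15, 17:00-17:30 (subtract 3h to convert from UTC+3).
Wendy in UTC: 07:45-09:15, 15:15-16:30, 17:15-18:00 (subtract 1h to convert from UTC+1).
Ulla in UTC: 06:15-07:30, 07:45-10:45, 13:15-14:30, 17:00-17:45 (subtract 3h to convert from UTC+3).
Priya ∩ Yara: 12:30-13:30.
Priya ∩ Yara ∩ Leo: ∅.
Priya ∩ Yara ∩ Leo ∩ Zara: ∅.
Priya ∩ Yara ∩ Leo ∩ Zara ∩ Wendy: ∅.
Priya ∩ Yara ∩ Leo ∩ Zara ∩ Wendy ∩ Ulla: ∅.
There is no time when everyone is free.
No common window is at least 60 minutes long.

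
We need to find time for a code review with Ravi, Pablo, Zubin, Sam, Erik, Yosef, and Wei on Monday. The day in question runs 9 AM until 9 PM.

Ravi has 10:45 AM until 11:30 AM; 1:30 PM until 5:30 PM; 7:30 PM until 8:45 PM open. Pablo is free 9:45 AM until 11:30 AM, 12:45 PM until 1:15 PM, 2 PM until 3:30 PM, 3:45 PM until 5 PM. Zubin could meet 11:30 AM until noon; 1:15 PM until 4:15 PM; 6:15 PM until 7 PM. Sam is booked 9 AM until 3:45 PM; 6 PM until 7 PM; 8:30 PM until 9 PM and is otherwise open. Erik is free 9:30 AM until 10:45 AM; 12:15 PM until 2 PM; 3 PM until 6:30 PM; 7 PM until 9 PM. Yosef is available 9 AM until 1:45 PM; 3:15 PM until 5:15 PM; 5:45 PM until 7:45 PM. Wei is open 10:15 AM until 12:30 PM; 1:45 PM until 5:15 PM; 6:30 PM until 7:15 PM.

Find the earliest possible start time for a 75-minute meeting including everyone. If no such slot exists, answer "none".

Ravi free: 10:45-11:30, 13:30-17:30, 19:30-20:45.
Pablo free: 09:45-11:30, 12:45-13:15, 14:00-15:30, 15:45-17:00.
Zubin free: 11:30-12:00, 13:15-16:15, 18:15-19:00.
Sam free: 15:45-18:00, 19:00-20:30 (invert busy blocks within the working day).
Erik free: 09:30-10:45, 12:15-14:00, 15:00-18:30, 19:00-21:00.
Yosef free: 09:00-13:45, 15:15-17:15, 17:45-19:45.
Wei free: 10:15-12:30, 13:45-17:15, 18:30-19:15.
Ravi ∩ Pablo: 10:45-11:30, 14:00-15:30, 15:45-17:00.
Ravi ∩ Pablo ∩ Zubin: 14:00-15:30, 15:45-16:15.
Ravi ∩ Pablo ∩ Zubin ∩ Sam: 15:45-16:15.
Ravi ∩ Pablo ∩ Zubin ∩ Sam ∩ Erik: 15:45-16:15.
Ravi ∩ Pablo ∩ Zubin ∩ Sam ∩ Erik ∩ Yosef: 15:45-16:15.
Ravi ∩ Pablo ∩ Zubin ∩ Sam ∩ Erik ∩ Yosef ∩ Wei: 15:45-16:15.
No common window is at least 75 minutes long.

none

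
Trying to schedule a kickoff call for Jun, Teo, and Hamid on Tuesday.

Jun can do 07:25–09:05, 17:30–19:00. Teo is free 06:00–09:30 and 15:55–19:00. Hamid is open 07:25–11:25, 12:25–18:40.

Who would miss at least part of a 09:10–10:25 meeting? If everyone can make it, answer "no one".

Jun: not fully free for 09:10-10:25. Teo: not fully free for 09:10-10:25. Hamid: free for 09:10-10:25.

Jun, Teo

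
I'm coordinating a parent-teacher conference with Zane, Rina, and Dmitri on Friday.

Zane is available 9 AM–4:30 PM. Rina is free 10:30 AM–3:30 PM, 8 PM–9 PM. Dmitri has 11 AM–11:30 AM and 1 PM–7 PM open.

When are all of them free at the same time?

Zane ∩ Rina: 10:30-15:30.
Zane ∩ Rina ∩ Dmitri: 11:00-11:30, 13:00-15:30.
So the common availability across everyone is 11:00-11:30, 13:00-15:30.

11:00-11:30, 13:00-15:30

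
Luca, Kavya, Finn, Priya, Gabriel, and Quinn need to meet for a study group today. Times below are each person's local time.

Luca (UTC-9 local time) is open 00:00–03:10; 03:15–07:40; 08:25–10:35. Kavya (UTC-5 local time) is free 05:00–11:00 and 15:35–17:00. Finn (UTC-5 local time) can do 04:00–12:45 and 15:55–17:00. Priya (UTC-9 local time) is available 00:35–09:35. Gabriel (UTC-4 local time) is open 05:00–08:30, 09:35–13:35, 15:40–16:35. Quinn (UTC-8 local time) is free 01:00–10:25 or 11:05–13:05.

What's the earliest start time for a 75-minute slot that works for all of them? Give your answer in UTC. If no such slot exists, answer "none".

Luca in UTC: 09:00-12:10, 12:15-16:40, 17:25-19:35 (add 9h to convert from UTC-9).
Kavya in UTC: 10:00-16:00, 20:35-22:00 (add 5h to convert from UTC-5).
Finn in UTC: 09:00-17:45, 20:55-22:00 (add 5h to convert from UTC-5).
Priya in UTC: 09:35-18:35 (add 9h to convert from UTC-9).
Gabriel in UTC: 09:00-12:30, 13:35-17:35, 19:40-20:35 (add 4h to convert from UTC-4).
Quinn in UTC: 09:00-18:25, 19:05-21:05 (add 8h to convert from UTC-8).
Luca ∩ Kavya: 10:00-12:10, 12:15-16:00.
Luca ∩ Kavya ∩ Finn: 10:00-12:10, 12:15-16:00.
Luca ∩ Kavya ∩ Finn ∩ Priya: 10:00-12:10, 12:15-16:00.
Luca ∩ Kavya ∩ Finn ∩ Priya ∩ Gabriel: 10:00-12:10, 12:15-12:30, 13:35-16:00.
Luca ∩ Kavya ∩ Finn ∩ Priya ∩ Gabriel ∩ Quinn: 10:00-12:10, 12:15-12:30, 13:35-16:00.
The first common window of at least 75 minutes is 10:00-12:10, so the earliest start is 10:00.

10:00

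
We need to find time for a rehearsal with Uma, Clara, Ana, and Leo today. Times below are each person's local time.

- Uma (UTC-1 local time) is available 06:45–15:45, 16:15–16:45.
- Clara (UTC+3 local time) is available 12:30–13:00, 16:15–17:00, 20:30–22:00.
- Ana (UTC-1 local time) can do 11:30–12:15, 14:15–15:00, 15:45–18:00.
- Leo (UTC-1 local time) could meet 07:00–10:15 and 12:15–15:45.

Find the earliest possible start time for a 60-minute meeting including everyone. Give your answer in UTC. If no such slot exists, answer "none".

none

Uma in UTC: 07:45-16:45, 17:15-17:45 (add 1h to convert from UTC-1).
Clara in UTC: 09:30-10:00, 13:15-14:00, 17:30-19:00 (subtract 3h to convert from UTC+3).
Ana in UTC: 12:30-13:15, 15:15-16:00, 16:45-19:00 (add 1h to convert from UTC-1).
Leo in UTC: 08:00-11:15, 13:15-16:45 (add 1h to convert from UTC-1).
Uma ∩ Clara: 09:30-10:00, 13:15-14:00, 17:30-17:45.
Uma ∩ Clara ∩ Ana: 17:30-17:45.
Uma ∩ Clara ∩ Ana ∩ Leo: ∅.
There is no time when everyone is free.
No common window is at least 60 minutes long.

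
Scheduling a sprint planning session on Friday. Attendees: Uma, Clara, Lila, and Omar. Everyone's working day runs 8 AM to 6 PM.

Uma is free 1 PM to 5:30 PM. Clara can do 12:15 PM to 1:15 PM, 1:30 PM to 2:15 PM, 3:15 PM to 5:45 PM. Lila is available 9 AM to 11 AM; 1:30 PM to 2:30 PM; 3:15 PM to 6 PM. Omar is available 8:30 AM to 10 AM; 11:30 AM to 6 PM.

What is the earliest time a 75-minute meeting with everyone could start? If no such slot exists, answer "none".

Uma ∩ Clara: 13:00-13:15, 13:30-14:15, 15:15-17:30.
Uma ∩ Clara ∩ Lila: 13:30-14:15, 15:15-17:30.
Uma ∩ Clara ∩ Lila ∩ Omar: 13:30-14:15, 15:15-17:30.
The first common window of at least 75 minutes is 15:15-17:30, so the earliest start is 15:15.

15:15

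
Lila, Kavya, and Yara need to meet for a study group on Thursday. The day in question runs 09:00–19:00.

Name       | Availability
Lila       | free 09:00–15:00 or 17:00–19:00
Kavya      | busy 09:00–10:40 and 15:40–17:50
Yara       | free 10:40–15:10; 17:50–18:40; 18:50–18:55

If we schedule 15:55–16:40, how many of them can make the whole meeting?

0

Lila free: 09:00-15:00, 17:00-19:00.
Kavya free: 10:40-15:40, 17:50-19:00 (invert busy blocks within the working day).
Yara free: 10:40-15:10, 17:50-18:40, 18:50-18:55.
nobody can make the full 15:55-16:40 slot — that's 0.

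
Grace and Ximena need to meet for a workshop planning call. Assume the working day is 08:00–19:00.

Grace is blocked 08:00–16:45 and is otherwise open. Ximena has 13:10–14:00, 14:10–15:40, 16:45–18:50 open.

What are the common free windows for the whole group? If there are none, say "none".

16:45-18:50

Grace free: 16:45-19:00 (invert busy blocks within the working day).
Ximena free: 13:10-14:00, 14:10-15:40, 16:45-18:50.
Grace ∩ Ximena: 16:45-18:50.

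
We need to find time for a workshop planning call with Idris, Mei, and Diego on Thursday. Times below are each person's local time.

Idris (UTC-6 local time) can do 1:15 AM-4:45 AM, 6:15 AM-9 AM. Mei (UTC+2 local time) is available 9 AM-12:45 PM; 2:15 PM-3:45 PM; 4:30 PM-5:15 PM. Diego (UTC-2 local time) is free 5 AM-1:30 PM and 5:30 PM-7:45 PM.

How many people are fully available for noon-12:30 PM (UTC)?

Idris in UTC: 07:15-10:45, 12:15-15:00 (add 6h to convert from UTC-6).
Mei in UTC: 07:00-10:45, 12:15-13:45, 14:30-15:15 (subtract 2h to convert from UTC+2).
Diego in UTC: 07:00-15:30, 19:30-21:45 (add 2h to convert from UTC-2).
Diego can make the full 12:00-12:30 slot — that's 1.

1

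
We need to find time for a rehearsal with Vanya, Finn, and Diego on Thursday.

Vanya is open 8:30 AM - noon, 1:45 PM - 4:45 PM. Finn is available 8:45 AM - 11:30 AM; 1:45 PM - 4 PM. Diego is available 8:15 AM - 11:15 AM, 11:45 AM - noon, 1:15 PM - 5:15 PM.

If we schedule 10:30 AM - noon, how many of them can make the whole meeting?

1

Vanya can make the full 10:30-12:00 slot — that's 1.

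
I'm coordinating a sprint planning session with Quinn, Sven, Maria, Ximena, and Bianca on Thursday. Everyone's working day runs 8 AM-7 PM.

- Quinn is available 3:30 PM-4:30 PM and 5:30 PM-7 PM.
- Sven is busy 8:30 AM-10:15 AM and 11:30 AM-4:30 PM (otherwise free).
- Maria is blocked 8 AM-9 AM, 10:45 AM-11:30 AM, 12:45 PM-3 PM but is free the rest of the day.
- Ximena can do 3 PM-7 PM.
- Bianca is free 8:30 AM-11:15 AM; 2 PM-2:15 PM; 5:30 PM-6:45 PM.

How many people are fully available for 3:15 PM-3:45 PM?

Quinn free: 15:30-16:30, 17:30-19:00.
Sven free: 08:00-08:30, 10:15-11:30, 16:30-19:00 (invert busy blocks within the working day).
Maria free: 09:00-10:45, 11:30-12:45, 15:00-19:00 (invert busy blocks within the working day).
Ximena free: 15:00-19:00.
Bianca free: 08:30-11:15, 14:00-14:15, 17:30-18:45.
Maria and Ximena can make the full 15:15-15:45 slot — that's 2.

2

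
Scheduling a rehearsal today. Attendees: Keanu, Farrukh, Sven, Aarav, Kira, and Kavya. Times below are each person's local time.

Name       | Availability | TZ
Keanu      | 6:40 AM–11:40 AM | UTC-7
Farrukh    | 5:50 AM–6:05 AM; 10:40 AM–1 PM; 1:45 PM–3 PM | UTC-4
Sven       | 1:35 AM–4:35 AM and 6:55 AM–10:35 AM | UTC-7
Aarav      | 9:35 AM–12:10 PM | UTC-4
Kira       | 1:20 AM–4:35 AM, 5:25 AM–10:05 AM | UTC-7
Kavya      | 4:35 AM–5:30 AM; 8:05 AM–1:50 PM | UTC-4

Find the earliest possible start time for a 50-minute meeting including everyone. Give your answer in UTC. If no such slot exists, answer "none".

14:40

Keanu in UTC: 13:40-18:40 (add 7h to convert from UTC-7).
Farrukh in UTC: 09:50-10:05, 14:40-17:00, 17:45-19:00 (add 4h to convert from UTC-4).
Sven in UTC: 08:35-11:35, 13:55-17:35 (add 7h to convert from UTC-7).
Aarav in UTC: 13:35-16:10 (add 4h to convert from UTC-4).
Kira in UTC: 08:20-11:35, 12:25-17:05 (add 7h to convert from UTC-7).
Kavya in UTC: 08:35-09:30, 12:05-17:50 (add 4h to convert from UTC-4).
Keanu ∩ Farrukh: 14:40-17:00, 17:45-18:40.
Keanu ∩ Farrukh ∩ Sven: 14:40-17:00.
Keanu ∩ Farrukh ∩ Sven ∩ Aarav: 14:40-16:10.
Keanu ∩ Farrukh ∩ Sven ∩ Aarav ∩ Kira: 14:40-16:10.
Keanu ∩ Farrukh ∩ Sven ∩ Aarav ∩ Kira ∩ Kavya: 14:40-16:10.
The first common window of at least 50 minutes is 14:40-16:10, so the earliest start is 14:40.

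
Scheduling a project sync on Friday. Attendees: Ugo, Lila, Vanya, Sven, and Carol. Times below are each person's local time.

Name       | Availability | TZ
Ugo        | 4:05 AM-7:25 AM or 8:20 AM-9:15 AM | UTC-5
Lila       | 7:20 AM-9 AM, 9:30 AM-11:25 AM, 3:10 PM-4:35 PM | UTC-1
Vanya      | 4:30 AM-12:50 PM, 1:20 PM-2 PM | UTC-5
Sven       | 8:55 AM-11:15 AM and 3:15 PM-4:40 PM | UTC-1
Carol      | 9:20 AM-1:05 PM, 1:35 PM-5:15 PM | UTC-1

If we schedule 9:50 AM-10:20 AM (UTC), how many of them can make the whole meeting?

2

Ugo in UTC: 09:05-12:25, 13:20-14:15 (add 5h to convert from UTC-5).
Lila in UTC: 08:20-10:00, 10:30-12:25, 16:10-17:35 (add 1h to convert from UTC-1).
Vanya in UTC: 09:30-17:50, 18:20-19:00 (add 5h to convert from UTC-5).
Sven in UTC: 09:55-12:15, 16:15-17:40 (add 1h to convert from UTC-1).
Carol in UTC: 10:20-14:05, 14:35-18:15 (add 1h to convert from UTC-1).
Ugo and Vanya can make the full 09:50-10:20 slot — that's 2.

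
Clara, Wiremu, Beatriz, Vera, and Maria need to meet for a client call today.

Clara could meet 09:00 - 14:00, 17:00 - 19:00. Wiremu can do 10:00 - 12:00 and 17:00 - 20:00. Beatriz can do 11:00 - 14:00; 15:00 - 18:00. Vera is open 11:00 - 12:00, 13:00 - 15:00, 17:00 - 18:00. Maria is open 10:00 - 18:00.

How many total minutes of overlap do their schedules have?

Clara ∩ Wiremu: 10:00-12:00, 17:00-19:00.
Clara ∩ Wiremu ∩ Beatriz: 11:00-12:00, 17:00-18:00.
Clara ∩ Wiremu ∩ Beatriz ∩ Vera: 11:00-12:00, 17:00-18:00.
Clara ∩ Wiremu ∩ Beatriz ∩ Vera ∩ Maria: 11:00-12:00, 17:00-18:00.
So the common availability across everyone is 11:00-12:00, 17:00-18:00.
Summing the common windows: 60 + 60 = 120 minutes.

120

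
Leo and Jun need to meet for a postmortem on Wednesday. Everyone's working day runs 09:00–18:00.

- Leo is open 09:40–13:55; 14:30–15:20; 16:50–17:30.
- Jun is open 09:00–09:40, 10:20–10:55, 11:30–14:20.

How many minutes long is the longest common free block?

145

Leo ∩ Jun: 10:20-10:55, 11:30-13:55.
The longest is 11:30-13:55 at 145 minutes.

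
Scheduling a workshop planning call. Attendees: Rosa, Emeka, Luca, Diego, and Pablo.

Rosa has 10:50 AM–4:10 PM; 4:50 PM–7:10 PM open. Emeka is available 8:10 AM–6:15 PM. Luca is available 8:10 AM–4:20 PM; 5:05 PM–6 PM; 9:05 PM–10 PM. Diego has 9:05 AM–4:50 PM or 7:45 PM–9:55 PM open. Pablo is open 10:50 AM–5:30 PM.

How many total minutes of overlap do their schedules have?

Rosa ∩ Emeka: 10:50-16:10, 16:50-18:15.
Rosa ∩ Emeka ∩ Luca: 10:50-16:10, 17:05-18:00.
Rosa ∩ Emeka ∩ Luca ∩ Diego: 10:50-16:10.
Rosa ∩ Emeka ∩ Luca ∩ Diego ∩ Pablo: 10:50-16:10.
That's a single block of 320 minutes.

320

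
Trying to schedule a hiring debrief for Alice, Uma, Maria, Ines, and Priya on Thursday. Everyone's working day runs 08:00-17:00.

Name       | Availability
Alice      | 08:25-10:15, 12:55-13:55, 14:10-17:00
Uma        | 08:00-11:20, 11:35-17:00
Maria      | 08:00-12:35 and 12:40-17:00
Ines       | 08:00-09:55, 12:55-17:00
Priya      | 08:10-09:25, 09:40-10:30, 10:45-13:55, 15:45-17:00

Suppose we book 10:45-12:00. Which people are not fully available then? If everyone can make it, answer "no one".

Alice: not fully free for 10:45-12:00. Uma: not fully free for 10:45-12:00. Maria: free for 10:45-12:00. Ines: not fully free for 10:45-12:00. Priya: free for 10:45-12:00.

Alice, Ines, Uma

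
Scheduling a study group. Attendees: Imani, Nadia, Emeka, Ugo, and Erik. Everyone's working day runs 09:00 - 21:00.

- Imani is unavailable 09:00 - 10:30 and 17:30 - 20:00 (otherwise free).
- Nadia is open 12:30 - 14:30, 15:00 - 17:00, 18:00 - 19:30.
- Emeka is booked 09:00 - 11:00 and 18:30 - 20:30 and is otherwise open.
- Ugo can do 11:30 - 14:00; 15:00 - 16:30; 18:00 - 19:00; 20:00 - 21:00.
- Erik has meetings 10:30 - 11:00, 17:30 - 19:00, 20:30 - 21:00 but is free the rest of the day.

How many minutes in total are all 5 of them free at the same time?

Imani free: 10:30-17:30, 20:00-21:00 (invert busy blocks within the working day).
Nadia free: 12:30-14:30, 15:00-17:00, 18:00-19:30.
Emeka free: 11:00-18:30, 20:30-21:00 (invert busy blocks within the working day).
Ugo free: 11:30-14:00, 15:00-16:30, 18:00-19:00, 20:00-21:00.
Erik free: 09:00-10:30, 11:00-17:30, 19:00-20:30 (invert busy blocks within the working day).
Imani ∩ Nadia: 12:30-14:30, 15:00-17:00.
Imani ∩ Nadia ∩ Emeka: 12:30-14:30, 15:00-17:00.
Imani ∩ Nadia ∩ Emeka ∩ Ugo: 12:30-14:00, 15:00-16:30.
Imani ∩ Nadia ∩ Emeka ∩ Ugo ∩ Erik: 12:30-14:00, 15:00-16:30.
Summing the common windows: 90 + 90 = 180 minutes.

180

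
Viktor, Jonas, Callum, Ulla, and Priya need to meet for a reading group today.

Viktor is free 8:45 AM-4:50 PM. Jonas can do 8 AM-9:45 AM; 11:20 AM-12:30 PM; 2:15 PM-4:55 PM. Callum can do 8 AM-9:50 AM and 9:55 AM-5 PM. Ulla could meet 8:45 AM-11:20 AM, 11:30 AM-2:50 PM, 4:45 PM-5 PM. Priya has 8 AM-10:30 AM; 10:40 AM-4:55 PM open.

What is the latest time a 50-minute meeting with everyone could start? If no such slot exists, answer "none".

Viktor ∩ Jonas: 08:45-09:45, 11:20-12:30, 14:15-16:50.
Viktor ∩ Jonas ∩ Callum: 08:45-09:45, 11:20-12:30, 14:15-16:50.
Viktor ∩ Jonas ∩ Callum ∩ Ulla: 08:45-09:45, 11:30-12:30, 14:15-14:50, 16:45-16:50.
Viktor ∩ Jonas ∩ Callum ∩ Ulla ∩ Priya: 08:45-09:45, 11:30-12:30, 14:15-14:50, 16:45-16:50.
The last common window of at least 50 minutes is 11:30-12:30; a 50-minute meeting can start as late as 11:40 and still end by 12:30.

11:40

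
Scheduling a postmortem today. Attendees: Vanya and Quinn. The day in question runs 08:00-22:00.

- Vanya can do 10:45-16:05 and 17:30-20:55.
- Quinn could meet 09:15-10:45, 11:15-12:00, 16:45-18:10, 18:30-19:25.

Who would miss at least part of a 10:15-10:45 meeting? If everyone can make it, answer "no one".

Vanya

Vanya: not fully free for 10:15-10:45. Quinn: free for 10:15-10:45.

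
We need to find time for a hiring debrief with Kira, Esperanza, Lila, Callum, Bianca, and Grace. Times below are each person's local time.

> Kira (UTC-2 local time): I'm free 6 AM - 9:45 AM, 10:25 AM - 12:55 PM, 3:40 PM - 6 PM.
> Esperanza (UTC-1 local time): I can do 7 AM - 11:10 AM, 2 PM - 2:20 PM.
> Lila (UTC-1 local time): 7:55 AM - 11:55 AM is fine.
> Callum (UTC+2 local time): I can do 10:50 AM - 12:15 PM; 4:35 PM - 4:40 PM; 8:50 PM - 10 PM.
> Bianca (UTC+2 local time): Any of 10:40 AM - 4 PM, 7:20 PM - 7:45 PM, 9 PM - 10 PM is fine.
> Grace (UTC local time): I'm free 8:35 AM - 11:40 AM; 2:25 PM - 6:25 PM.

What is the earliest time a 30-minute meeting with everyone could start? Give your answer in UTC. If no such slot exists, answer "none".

08:55

Kira in UTC: 08:00-11:45, 12:25-14:55, 17:40-20:00 (add 2h to convert from UTC-2).
Esperanza in UTC: 08:00-12:10, 15:00-15:20 (add 1h to convert from UTC-1).
Lila in UTC: 08:55-12:55 (add 1h to convert from UTC-1).
Callum in UTC: 08:50-10:15, 14:35-14:40, 18:50-20:00 (subtract 2h to convert from UTC+2).
Bianca in UTC: 08:40-14:00, 17:20-17:45, 19:00-20:00 (subtract 2h to convert from UTC+2).
Grace in UTC: 08:35-11:40, 14:25-18:25.
Kira ∩ Esperanza: 08:00-11:45.
Kira ∩ Esperanza ∩ Lila: 08:55-11:45.
Kira ∩ Esperanza ∩ Lila ∩ Callum: 08:55-10:15.
Kira ∩ Esperanza ∩ Lila ∩ Callum ∩ Bianca: 08:55-10:15.
Kira ∩ Esperanza ∩ Lila ∩ Callum ∩ Bianca ∩ Grace: 08:55-10:15.
Those are the intersection windows.
The first common window of at least 30 minutes is 08:55-10:15, so the earliest start is 08:55.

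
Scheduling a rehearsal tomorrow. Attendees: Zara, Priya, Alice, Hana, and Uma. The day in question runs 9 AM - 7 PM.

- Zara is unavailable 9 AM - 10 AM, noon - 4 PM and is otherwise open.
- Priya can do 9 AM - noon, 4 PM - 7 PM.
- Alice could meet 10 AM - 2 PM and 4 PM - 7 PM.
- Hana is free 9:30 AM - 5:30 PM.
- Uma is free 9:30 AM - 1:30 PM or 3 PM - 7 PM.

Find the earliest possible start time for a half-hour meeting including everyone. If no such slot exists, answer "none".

10:00

Zara free: 10:00-12:00, 16:00-19:00 (invert busy blocks within the working day).
Priya free: 09:00-12:00, 16:00-19:00.
Alice free: 10:00-14:00, 16:00-19:00.
Hana free: 09:30-17:30.
Uma free: 09:30-13:30, 15:00-19:00.
Zara ∩ Priya: 10:00-12:00, 16:00-19:00.
Zara ∩ Priya ∩ Alice: 10:00-12:00, 16:00-19:00.
Zara ∩ Priya ∩ Alice ∩ Hana: 10:00-12:00, 16:00-17:30.
Zara ∩ Priya ∩ Alice ∩ Hana ∩ Uma: 10:00-12:00, 16:00-17:30.
The first common window of at least 30 minutes is 10:00-12:00, so the earliest start is 10:00.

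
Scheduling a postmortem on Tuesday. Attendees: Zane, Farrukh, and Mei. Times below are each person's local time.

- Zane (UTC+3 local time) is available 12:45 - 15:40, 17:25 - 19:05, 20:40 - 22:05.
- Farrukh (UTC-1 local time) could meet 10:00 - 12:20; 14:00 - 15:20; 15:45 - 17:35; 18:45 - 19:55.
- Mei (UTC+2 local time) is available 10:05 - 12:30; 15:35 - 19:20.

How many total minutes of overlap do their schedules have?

65

Zane in UTC: 09:45-12:40, 14:25-16:05, 17:40-19:05 (subtract 3h to convert from UTC+3).
Farrukh in UTC: 11:00-13:20, 15:00-16:20, 16:45-18:35, 19:45-20:55 (add 1h to convert from UTC-1).
Mei in UTC: 08:05-10:30, 13:35-17:20 (subtract 2h to convert from UTC+2).
Zane ∩ Farrukh: 11:00-12:40, 15:00-16:05, 17:40-18:35.
Zane ∩ Farrukh ∩ Mei: 15:00-16:05.
That's a single block of 65 minutes.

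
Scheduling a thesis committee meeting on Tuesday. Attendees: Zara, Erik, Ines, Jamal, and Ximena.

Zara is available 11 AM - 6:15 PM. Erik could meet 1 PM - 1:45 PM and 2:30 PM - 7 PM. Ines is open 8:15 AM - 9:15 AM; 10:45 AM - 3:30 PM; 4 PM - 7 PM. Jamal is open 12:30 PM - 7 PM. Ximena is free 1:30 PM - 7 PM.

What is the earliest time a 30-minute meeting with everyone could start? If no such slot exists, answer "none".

14:30

Zara ∩ Erik: 13:00-13:45, 14:30-18:15.
Zara ∩ Erik ∩ Ines: 13:00-13:45, 14:30-15:30, 16:00-18:15.
Zara ∩ Erik ∩ Ines ∩ Jamal: 13:00-13:45, 14:30-15:30, 16:00-18:15.
Zara ∩ Erik ∩ Ines ∩ Jamal ∩ Ximena: 13:30-13:45, 14:30-15:30, 16:00-18:15.
The first common window of at least 30 minutes is 14:30-15:30, so the earliest start is 14:30.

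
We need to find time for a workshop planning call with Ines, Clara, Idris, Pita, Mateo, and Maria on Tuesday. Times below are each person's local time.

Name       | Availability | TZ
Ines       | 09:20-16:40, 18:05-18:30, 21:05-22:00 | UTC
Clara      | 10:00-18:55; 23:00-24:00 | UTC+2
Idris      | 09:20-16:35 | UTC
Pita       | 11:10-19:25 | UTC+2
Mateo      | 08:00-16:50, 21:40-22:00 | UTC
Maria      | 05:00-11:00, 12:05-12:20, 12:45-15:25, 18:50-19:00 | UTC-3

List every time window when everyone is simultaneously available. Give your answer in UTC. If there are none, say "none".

Ines in UTC: 09:20-16:40, 18:05-18:30, 21:05-22:00.
Clara in UTC: 08:00-16:55, 21:00-22:00 (subtract 2h to convert from UTC+2).
Idris in UTC: 09:20-16:35.
Pita in UTC: 09:10-17:25 (subtract 2h to convert from UTC+2).
Mateo in UTC: 08:00-16:50, 21:40-22:00.
Maria in UTC: 08:00-14:00, 15:05-15:20, 15:45-18:25, 21:50-22:00 (add 3h to convert from UTC-3).
Ines ∩ Clara: 09:20-16:40, 21:05-22:00.
Ines ∩ Clara ∩ Idris: 09:20-16:35.
Ines ∩ Clara ∩ Idris ∩ Pita: 09:20-16:35.
Ines ∩ Clara ∩ Idris ∩ Pita ∩ Mateo: 09:20-16:35.
Ines ∩ Clara ∩ Idris ∩ Pita ∩ Mateo ∩ Maria: 09:20-14:00, 15:05-15:20, 15:45-16:35.
Those are the intersection windows.

09:20-14:00, 15:05-15:20, 15:45-16:35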